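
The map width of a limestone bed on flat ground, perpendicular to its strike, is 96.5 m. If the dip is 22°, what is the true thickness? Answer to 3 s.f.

36.1 m

True thickness t = w · sin(dip) = 96.5 × sin 22°
t = 96.5 × 0.3746 = 36.150 m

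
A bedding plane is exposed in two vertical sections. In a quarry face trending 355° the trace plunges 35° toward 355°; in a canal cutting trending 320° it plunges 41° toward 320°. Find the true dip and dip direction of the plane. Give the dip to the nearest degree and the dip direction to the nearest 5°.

Each apparent-dip line lies in the plane. As unit vectors (x east, y north, z up), v₁ plunges 35°→355° and v₂ plunges 41°→320°.
The plane normal is n = v₁ × v₂ ∝ (-0.204, 0.231, 0.355).
Dip δ = arctan(|n_h|/n_z) = arctan(0.308/0.355) = 41.0°.
Dip direction = atan2(-0.204, 0.231) = 319° (azimuth of n's horizontal projection).

true dip 41°, dip direction 320°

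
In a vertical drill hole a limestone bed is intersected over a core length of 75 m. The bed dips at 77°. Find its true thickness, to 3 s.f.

True thickness t = h · cos(dip) = 75 × cos 77°
t = 75 × 0.2250 = 16.871 m

16.9 m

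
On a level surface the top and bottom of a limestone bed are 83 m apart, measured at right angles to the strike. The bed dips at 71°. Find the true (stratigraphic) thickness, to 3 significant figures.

True thickness t = w · sin(dip) = 83 × sin 71°
t = 83 × 0.9455 = 78.478 m

78.5 m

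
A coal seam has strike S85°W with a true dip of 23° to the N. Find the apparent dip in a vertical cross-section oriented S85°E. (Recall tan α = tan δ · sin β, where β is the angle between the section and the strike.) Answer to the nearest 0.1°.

4.2°

Angle between strike (S85°W) and section (S85°E): β = 10°.
tan(apparent dip) = tan 23° · sin 10° = 0.0737
apparent dip = arctan 0.0737 = 4.22°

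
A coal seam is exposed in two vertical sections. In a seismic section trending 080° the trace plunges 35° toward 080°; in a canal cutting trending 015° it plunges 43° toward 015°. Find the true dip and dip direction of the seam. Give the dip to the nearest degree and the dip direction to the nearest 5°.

true dip 45°, dip direction 035°

Represent each trace as a vector plunging at its apparent dip toward its trend (east-north-up frame): v₁ = (0.807, 0.142, -0.574), v₂ = (0.189, 0.706, -0.682).
The plane normal is n = v₁ × v₂ ∝ (0.308, 0.442, 0.543).
Dip δ = arctan(|n_h|/n_z) = arctan(0.539/0.543) = 44.8°.
Dip direction = atan2(0.308, 0.442) = 35° (azimuth of n's horizontal projection).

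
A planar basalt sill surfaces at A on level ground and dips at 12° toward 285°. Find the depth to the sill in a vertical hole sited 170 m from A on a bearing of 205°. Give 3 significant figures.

The hole lies 80° from the dip direction, so the down-dip offset is 170 × cos 80° = 29.52 m.
Depth = down-dip offset × tan(dip) = 29.52 × tan 12° = 29.52 × 0.2126
Depth = 6.27 m

6.27 m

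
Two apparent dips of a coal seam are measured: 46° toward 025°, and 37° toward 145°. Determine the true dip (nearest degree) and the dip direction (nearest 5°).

Represent each trace as a vector plunging at its apparent dip toward its trend (east-north-up frame): v₁ = (0.294, 0.630, -0.719), v₂ = (0.458, -0.654, -0.602).
The plane normal is n = v₁ × v₂ ∝ (0.849, 0.153, 0.480).
Dip δ = arctan(|n_h|/n_z) = arctan(0.863/0.480) = 60.9°.
Dip direction = azimuth of (n_x, n_y) = atan2(0.849, 0.153) = 80°.

true dip 61°, dip direction 080°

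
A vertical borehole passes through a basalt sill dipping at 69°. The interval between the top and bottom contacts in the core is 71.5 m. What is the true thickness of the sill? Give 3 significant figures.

25.6 m

True thickness t = h · cos(dip) = 71.5 × cos 69°
t = 71.5 × 0.3584 = 25.623 m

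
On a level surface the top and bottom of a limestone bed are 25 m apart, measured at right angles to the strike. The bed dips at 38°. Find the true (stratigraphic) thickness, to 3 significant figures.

True thickness t = w · sin(dip) = 25 × sin 38°
t = 25 × 0.6157 = 15.392 m

15.4 m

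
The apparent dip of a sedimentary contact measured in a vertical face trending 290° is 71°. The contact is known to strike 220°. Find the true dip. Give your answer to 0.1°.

The section is 70° from the strike.
tan δ = tan α / sin β = tan 71° / sin 70° = 2.9042 / 0.9397 = 3.0906
true dip = arctan 3.0906 = 72.07°

72.1°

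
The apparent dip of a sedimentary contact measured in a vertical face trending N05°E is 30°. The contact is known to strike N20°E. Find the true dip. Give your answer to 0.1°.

The section is 15° from the strike.
tan(true dip) = tan 30° / sin 15° = 2.2307
δ = arctan(2.2307) = 65.85°

65.9°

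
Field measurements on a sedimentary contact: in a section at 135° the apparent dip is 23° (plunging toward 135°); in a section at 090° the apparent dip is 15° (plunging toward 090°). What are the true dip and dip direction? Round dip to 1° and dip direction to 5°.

Each apparent-dip line lies in the plane. As unit vectors (x east, y north, z up), v₁ plunges 23°→135° and v₂ plunges 15°→090°.
The plane normal is n = v₁ × v₂ ∝ (0.168, -0.209, 0.629).
tan δ = √(n_x²+n_y²)/n_z = 0.268/0.629, so δ = 23.1°.
Dip direction = atan2(0.168, -0.209) = 141° (azimuth of n's horizontal projection).

true dip 23°, dip direction 140°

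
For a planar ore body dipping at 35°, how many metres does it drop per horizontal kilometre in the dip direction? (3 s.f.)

700 m

drop per km = 1000 × tan 35° = 1000 × 0.7002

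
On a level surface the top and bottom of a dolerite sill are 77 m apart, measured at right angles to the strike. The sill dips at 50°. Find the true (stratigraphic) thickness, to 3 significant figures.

True thickness t = w · sin(dip) = 77 × sin 50°
t = 77 × 0.7660 = 58.985 m

59.0 m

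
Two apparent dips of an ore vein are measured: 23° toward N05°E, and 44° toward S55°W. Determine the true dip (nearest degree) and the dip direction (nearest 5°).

Each apparent-dip line lies in the plane. As unit vectors (x east, y north, z up), v₁ plunges 23°→N05°E and v₂ plunges 44°→S55°W.
The plane normal is n = v₁ × v₂ ∝ (-0.798, 0.286, 0.507).
tan δ = √(n_x²+n_y²)/n_z = 0.848/0.507, so δ = 59.1°.
The horizontal component of n points toward azimuth atan2(n_x, n_y) = 290°, the dip direction.

true dip 59°, dip direction 290°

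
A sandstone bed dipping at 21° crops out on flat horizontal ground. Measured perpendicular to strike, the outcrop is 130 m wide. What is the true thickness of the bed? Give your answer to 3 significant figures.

True thickness t = w · sin(dip) = 130 × sin 21°
t = 130 × 0.3584 = 46.588 m

46.6 m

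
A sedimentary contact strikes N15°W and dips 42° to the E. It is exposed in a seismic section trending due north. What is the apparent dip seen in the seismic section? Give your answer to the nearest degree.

13°

The strike is N15°W and the section trends due north; the acute angle between them is β = 15°.
tan(apparent dip) = tan 42° · sin 15° = 0.2330
apparent dip = arctan 0.2330 = 13.12°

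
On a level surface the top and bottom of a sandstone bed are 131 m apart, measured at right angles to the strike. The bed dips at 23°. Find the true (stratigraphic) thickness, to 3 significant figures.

51.2 m

True thickness t = w · sin(dip) = 131 × sin 23°
t = 131 × 0.3907 = 51.186 m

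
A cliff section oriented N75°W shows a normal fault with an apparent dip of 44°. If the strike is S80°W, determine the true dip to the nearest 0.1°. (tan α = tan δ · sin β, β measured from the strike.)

66.4°

β = acute angle between strike S80°W and section N75°W = 25°.
tan(true dip) = tan 44° / sin 25° = 2.2850
true dip = arctan 2.2850 = 66.36°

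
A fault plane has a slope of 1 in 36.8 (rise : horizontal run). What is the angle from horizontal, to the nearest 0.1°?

tan θ = 1/36.8 = 0.0272
θ = arctan(0.0272) = 1.56°

1.6°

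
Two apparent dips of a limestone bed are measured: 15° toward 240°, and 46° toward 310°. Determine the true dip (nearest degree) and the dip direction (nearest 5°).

The two traces are lines in the plane: v₁ = (sin 240°·cos 15°, cos 240°·cos 15°, −sin 15°), v₂ = (sin 310°·cos 46°, cos 310°·cos 46°, −sin 46°).
The plane normal is n = v₁ × v₂ ∝ (-0.463, 0.464, 0.631).
Dip δ = arctan(|n_h|/n_z) = arctan(0.655/0.631) = 46.1°.
Dip direction = azimuth of (n_x, n_y) = atan2(-0.463, 0.464) = 315°.

true dip 46°, dip direction 315°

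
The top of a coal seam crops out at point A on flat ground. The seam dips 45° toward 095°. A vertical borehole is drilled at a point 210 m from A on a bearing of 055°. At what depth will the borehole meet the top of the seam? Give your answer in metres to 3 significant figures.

The hole lies 40° from the dip direction, so the down-dip offset is 210 × cos 40° = 160.87 m.
Depth = down-dip offset × tan(dip) = 160.87 × tan 45° = 160.87 × 1.0000
Depth = 160.87 m

161 m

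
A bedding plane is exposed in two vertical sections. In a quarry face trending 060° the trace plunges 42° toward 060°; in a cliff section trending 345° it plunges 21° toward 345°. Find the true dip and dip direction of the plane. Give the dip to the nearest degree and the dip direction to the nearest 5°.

true dip 42°, dip direction 050°

The two traces are lines in the plane: v₁ = (sin 60°·cos 42°, cos 60°·cos 42°, −sin 42°), v₂ = (sin 345°·cos 21°, cos 345°·cos 21°, −sin 21°).
The plane normal is n = v₁ × v₂ ∝ (0.470, 0.392, 0.670).
tan δ = √(n_x²+n_y²)/n_z = 0.612/0.670, so δ = 42.4°.
Dip direction = atan2(0.470, 0.392) = 50° (azimuth of n's horizontal projection).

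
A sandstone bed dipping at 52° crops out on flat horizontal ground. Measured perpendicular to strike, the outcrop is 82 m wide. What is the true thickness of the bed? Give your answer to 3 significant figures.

True thickness t = w · sin(dip) = 82 × sin 52°
t = 82 × 0.7880 = 64.617 m

64.6 m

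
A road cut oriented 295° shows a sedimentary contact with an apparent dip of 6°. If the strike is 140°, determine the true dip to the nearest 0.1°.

The section is 25° from the strike.
tan δ = tan α / sin β = tan 6° / sin 25° = 0.1051 / 0.4226 = 0.2487
δ = arctan(0.2487) = 13.97°

14.0°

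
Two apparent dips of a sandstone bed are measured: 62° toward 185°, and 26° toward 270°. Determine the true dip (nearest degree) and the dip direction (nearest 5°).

true dip 62°, dip direction 195°

The two traces are lines in the plane: v₁ = (sin 185°·cos 62°, cos 185°·cos 62°, −sin 62°), v₂ = (sin 270°·cos 26°, cos 270°·cos 26°, −sin 26°).
n = v₁ × v₂ = (-0.205, -0.776, 0.420) (taken with n_z > 0).
Dip δ = arctan(|n_h|/n_z) = arctan(0.802/0.420) = 62.3°.
Dip direction = azimuth of (n_x, n_y) = atan2(-0.205, -0.776) = 195°.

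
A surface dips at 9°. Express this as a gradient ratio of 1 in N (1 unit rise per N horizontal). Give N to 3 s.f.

1 : N means tan θ = 1/N, so N = 1/tan 9° = 1/0.1584

1 in 6.31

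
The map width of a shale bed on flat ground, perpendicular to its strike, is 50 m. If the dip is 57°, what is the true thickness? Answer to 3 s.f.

41.9 m

True thickness t = w · sin(dip) = 50 × sin 57°
t = 50 × 0.8387 = 41.934 m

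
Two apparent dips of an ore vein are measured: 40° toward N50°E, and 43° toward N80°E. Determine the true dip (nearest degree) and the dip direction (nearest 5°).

Represent each trace as a vector plunging at its apparent dip toward its trend (east-north-up frame): v₁ = (0.587, 0.492, -0.643), v₂ = (0.720, 0.127, -0.682).
The plane normal is n = v₁ × v₂ ∝ (0.254, 0.063, 0.280).
True dip = arccos(n_z / |n|) = arccos(0.7306) = 43.1°.
The horizontal component of n points toward azimuth atan2(n_x, n_y) = 76°, the dip direction.

true dip 43°, dip direction 075°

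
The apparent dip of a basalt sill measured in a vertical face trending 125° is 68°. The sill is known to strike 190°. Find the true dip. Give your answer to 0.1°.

69.9°

The section is 65° from the strike.
tan δ = tan α / sin β = tan 68° / sin 65° = 2.4751 / 0.9063 = 2.7310
true dip = arctan 2.7310 = 69.89°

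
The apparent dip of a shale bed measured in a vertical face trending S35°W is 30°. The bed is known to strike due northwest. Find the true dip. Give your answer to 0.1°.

30.4°

β = acute angle between strike due northwest and section S35°W = 80°.
tan(true dip) = tan 30° / sin 80° = 0.5863
true dip = arctan 0.5863 = 30.38°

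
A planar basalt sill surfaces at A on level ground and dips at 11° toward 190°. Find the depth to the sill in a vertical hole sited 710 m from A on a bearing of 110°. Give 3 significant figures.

The hole lies 80° from the dip direction, so the down-dip offset is 710 × cos 80° = 123.29 m.
Depth = down-dip offset × tan(dip) = 123.29 × tan 11° = 123.29 × 0.1944
Depth = 23.97 m

24.0 m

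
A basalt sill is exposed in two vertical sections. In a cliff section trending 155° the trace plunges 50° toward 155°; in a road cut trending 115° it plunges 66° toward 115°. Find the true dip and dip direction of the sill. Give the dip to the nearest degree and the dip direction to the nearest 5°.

true dip 67°, dip direction 095°

The two traces are lines in the plane: v₁ = (sin 155°·cos 50°, cos 155°·cos 50°, −sin 50°), v₂ = (sin 115°·cos 66°, cos 115°·cos 66°, −sin 66°).
n = v₁ × v₂ = (0.401, -0.034, 0.168) (taken with n_z > 0).
True dip = arccos(n_z / |n|) = arccos(0.3857) = 67.3°.
Dip direction = azimuth of (n_x, n_y) = atan2(0.401, -0.034) = 95°.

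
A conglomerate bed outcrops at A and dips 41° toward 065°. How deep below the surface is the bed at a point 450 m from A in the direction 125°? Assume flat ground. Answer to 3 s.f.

The hole lies 60° from the dip direction, so the down-dip offset is 450 × cos 60° = 225.00 m.
Depth = down-dip offset × tan(dip) = 225.00 × tan 41° = 225.00 × 0.8693
Depth = 195.59 m

196 m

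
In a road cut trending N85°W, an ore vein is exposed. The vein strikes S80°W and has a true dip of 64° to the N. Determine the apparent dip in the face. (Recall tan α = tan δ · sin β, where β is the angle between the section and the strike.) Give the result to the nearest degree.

28°

Angle between strike (S80°W) and section (N85°W): β = 15°.
tan α = tan 64° × sin 15° = 2.0503 × 0.2588 = 0.5307
apparent dip = arctan 0.5307 = 27.95°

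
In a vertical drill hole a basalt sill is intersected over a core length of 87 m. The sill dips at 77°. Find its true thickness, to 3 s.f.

True thickness t = h · cos(dip) = 87 × cos 77°
t = 87 × 0.2250 = 19.571 m

19.6 m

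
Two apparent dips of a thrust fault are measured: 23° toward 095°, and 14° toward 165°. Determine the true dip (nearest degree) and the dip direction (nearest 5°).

true dip 24°, dip direction 110°

The two traces are lines in the plane: v₁ = (sin 95°·cos 23°, cos 95°·cos 23°, −sin 23°), v₂ = (sin 165°·cos 14°, cos 165°·cos 14°, −sin 14°).
n = v₁ × v₂ = (0.347, -0.124, 0.839) (taken with n_z > 0).
True dip = arccos(n_z / |n|) = arccos(0.9158) = 23.7°.
Dip direction = azimuth of (n_x, n_y) = atan2(0.347, -0.124) = 110°.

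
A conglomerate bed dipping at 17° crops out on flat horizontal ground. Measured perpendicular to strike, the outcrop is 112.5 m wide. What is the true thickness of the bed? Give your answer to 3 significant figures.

32.9 m

True thickness t = w · sin(dip) = 112.5 × sin 17°
t = 112.5 × 0.2924 = 32.892 m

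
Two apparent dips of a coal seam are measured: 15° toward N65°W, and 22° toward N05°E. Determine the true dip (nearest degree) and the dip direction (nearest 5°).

true dip 23°, dip direction 345°

Represent each trace as a vector plunging at its apparent dip toward its trend (east-north-up frame): v₁ = (-0.875, 0.408, -0.259), v₂ = (0.081, 0.924, -0.375).
Cross product v₁ × v₂ gives the pole to the plane: n ∝ (-0.086, 0.349, 0.842).
Dip δ = arctan(|n_h|/n_z) = arctan(0.359/0.842) = 23.1°.
Dip direction = azimuth of (n_x, n_y) = atan2(-0.086, 0.349) = 346°.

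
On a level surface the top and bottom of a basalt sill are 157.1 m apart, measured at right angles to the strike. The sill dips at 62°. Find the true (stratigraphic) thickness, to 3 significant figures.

139 m

True thickness t = w · sin(dip) = 157.1 × sin 62°
t = 157.1 × 0.8829 = 138.711 m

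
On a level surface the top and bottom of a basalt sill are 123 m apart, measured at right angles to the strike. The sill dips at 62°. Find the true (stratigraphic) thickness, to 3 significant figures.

109 m

True thickness t = w · sin(dip) = 123 × sin 62°
t = 123 × 0.8829 = 108.603 m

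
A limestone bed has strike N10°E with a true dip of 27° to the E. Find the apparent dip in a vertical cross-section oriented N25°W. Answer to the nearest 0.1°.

Angle between strike (N10°E) and section (N25°W): β = 35°.
tan(apparent dip) = tan 27° · sin 35° = 0.2923
α = arctan(0.2923) = 16.29°

16.3°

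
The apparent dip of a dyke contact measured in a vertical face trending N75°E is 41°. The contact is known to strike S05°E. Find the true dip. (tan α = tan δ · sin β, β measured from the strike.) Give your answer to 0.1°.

41.4°

β = acute angle between strike S05°E and section N75°E = 80°.
tan δ = tan α / sin β = tan 41° / sin 80° = 0.8693 / 0.9848 = 0.8827
true dip = arctan 0.8827 = 41.43°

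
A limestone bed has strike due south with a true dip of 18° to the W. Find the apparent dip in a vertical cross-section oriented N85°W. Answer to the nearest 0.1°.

The section lies 85° from the strike.
tan α = tan 18° × sin 85° = 0.3249 × 0.9962 = 0.3237
apparent dip = arctan 0.3237 = 17.94°

17.9°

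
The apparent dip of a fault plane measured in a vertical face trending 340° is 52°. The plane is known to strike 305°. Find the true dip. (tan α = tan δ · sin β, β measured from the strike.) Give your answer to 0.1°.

β = acute angle between strike 305° and section 340° = 35°.
tan(true dip) = tan 52° / sin 35° = 2.2315
true dip = arctan 2.2315 = 65.86°

65.9°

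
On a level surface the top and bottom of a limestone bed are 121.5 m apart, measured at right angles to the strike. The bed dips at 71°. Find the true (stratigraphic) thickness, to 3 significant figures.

True thickness t = w · sin(dip) = 121.5 × sin 71°
t = 121.5 × 0.9455 = 114.881 m

115 m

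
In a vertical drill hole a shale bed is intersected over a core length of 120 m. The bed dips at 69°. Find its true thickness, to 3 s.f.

True thickness t = h · cos(dip) = 120 × cos 69°
t = 120 × 0.3584 = 43.004 m

43.0 m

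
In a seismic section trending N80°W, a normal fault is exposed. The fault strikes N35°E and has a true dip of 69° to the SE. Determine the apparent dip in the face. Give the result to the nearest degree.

67°

The strike is N35°E and the section trends N80°W; the acute angle between them is β = 65°.
tan(apparent dip) = tan 69° · sin 65° = 2.3610
α = arctan(2.3610) = 67.05°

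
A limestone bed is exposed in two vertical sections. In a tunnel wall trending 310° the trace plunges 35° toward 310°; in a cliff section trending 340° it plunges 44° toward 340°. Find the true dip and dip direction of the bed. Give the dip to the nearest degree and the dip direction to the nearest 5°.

Each apparent-dip line lies in the plane. As unit vectors (x east, y north, z up), v₁ plunges 35°→310° and v₂ plunges 44°→340°.
Cross product v₁ × v₂ gives the pole to the plane: n ∝ (-0.022, 0.295, 0.295).
True dip = arccos(n_z / |n|) = arccos(0.7059) = 45.1°.
Dip direction = atan2(-0.022, 0.295) = 356° (azimuth of n's horizontal projection).

true dip 45°, dip direction 355°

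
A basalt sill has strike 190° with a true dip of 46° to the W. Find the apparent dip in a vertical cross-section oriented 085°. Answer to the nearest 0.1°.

The strike is 190° and the section trends 085°; the acute angle between them is β = 75°.
tan α = tan 46° × sin 75° = 1.0355 × 0.9659 = 1.0002
α = arctan(1.0002) = 45.01°

45.0°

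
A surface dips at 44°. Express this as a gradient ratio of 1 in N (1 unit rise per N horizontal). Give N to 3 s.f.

1 in 1.04

1 : N means tan θ = 1/N, so N = 1/tan 44° = 1/0.9657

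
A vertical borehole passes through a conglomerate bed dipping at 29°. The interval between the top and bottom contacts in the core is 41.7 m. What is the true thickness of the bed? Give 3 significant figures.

36.5 m

True thickness t = h · cos(dip) = 41.7 × cos 29°
t = 41.7 × 0.8746 = 36.472 m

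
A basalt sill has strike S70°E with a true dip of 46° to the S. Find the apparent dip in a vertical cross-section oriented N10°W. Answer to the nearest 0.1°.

Angle between strike (S70°E) and section (N10°W): β = 60°.
tan(apparent dip) = tan 46° · sin 60° = 0.8968
α = arctan(0.8968) = 41.89°

41.9°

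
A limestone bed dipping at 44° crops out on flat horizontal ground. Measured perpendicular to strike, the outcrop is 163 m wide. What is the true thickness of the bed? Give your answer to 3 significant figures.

113 m

True thickness t = w · sin(dip) = 163 × sin 44°
t = 163 × 0.6947 = 113.229 m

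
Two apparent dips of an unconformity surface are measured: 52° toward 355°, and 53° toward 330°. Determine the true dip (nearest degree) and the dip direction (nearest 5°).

true dip 53°, dip direction 340°

Each apparent-dip line lies in the plane. As unit vectors (x east, y north, z up), v₁ plunges 52°→355° and v₂ plunges 53°→330°.
Cross product v₁ × v₂ gives the pole to the plane: n ∝ (-0.079, 0.194, 0.157).
tan δ = √(n_x²+n_y²)/n_z = 0.210/0.157, so δ = 53.3°.
Dip direction = atan2(-0.079, 0.194) = 338° (azimuth of n's horizontal projection).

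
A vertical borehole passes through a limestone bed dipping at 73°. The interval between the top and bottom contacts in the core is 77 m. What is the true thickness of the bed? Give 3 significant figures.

22.5 m

True thickness t = h · cos(dip) = 77 × cos 73°
t = 77 × 0.2924 = 22.513 m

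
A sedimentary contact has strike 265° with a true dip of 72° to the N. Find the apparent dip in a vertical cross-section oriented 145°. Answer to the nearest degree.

69°

The section lies 60° from the strike.
tan(apparent dip) = tan 72° · sin 60° = 2.6654
apparent dip = arctan 2.6654 = 69.43°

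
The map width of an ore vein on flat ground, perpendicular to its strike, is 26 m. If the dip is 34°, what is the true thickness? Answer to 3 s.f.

14.5 m

True thickness t = w · sin(dip) = 26 × sin 34°
t = 26 × 0.5592 = 14.539 m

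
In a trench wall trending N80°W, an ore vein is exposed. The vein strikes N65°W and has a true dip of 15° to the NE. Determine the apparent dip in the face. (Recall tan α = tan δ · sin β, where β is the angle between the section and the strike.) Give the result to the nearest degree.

Angle between strike (N65°W) and section (N80°W): β = 15°.
tan(apparent dip) = tan 15° · sin 15° = 0.0694
apparent dip = arctan 0.0694 = 3.97°

4°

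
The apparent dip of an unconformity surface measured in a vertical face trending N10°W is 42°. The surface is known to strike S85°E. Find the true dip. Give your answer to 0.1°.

43.0°

β = acute angle between strike S85°E and section N10°W = 75°.
tan δ = tan α / sin β = tan 42° / sin 75° = 0.9004 / 0.9659 = 0.9322
true dip = arctan 0.9322 = 42.99°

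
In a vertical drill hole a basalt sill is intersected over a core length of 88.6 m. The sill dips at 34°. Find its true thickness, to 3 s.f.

True thickness t = h · cos(dip) = 88.6 × cos 34°
t = 88.6 × 0.8290 = 73.453 m

73.5 m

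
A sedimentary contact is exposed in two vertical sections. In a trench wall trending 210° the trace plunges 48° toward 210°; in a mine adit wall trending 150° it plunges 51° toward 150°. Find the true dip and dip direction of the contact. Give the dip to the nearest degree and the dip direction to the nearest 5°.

Each apparent-dip line lies in the plane. As unit vectors (x east, y north, z up), v₁ plunges 48°→210° and v₂ plunges 51°→150°.
The plane normal is n = v₁ × v₂ ∝ (0.045, -0.494, 0.365).
True dip = arccos(n_z / |n|) = arccos(0.5924) = 53.7°.
Dip direction = atan2(0.045, -0.494) = 175° (azimuth of n's horizontal projection).

true dip 54°, dip direction 175°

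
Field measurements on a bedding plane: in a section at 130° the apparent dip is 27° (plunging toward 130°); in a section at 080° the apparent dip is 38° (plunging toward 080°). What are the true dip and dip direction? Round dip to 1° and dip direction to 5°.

The two traces are lines in the plane: v₁ = (sin 130°·cos 27°, cos 130°·cos 27°, −sin 27°), v₂ = (sin 80°·cos 38°, cos 80°·cos 38°, −sin 38°).
Cross product v₁ × v₂ gives the pole to the plane: n ∝ (0.415, 0.068, 0.538).
tan δ = √(n_x²+n_y²)/n_z = 0.420/0.538, so δ = 38.0°.
Dip direction = atan2(0.415, 0.068) = 81° (azimuth of n's horizontal projection).

true dip 38°, dip direction 080°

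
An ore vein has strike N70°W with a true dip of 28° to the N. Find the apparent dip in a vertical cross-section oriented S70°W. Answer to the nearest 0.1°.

Angle between strike (N70°W) and section (S70°W): β = 40°.
tan(apparent dip) = tan 28° · sin 40° = 0.3418
apparent dip = arctan 0.3418 = 18.87°

18.9°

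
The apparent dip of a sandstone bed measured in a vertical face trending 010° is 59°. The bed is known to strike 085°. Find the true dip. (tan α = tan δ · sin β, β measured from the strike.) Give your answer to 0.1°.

The section is 75° from the strike.
tan(true dip) = tan 59° / sin 75° = 1.7230
δ = arctan(1.7230) = 59.87°

59.9°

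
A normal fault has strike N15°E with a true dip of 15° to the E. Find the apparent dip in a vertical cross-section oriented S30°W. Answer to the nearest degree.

The section lies 15° from the strike.
tan α = tan 15° × sin 15° = 0.2679 × 0.2588 = 0.0694
apparent dip = arctan 0.0694 = 3.97°

4°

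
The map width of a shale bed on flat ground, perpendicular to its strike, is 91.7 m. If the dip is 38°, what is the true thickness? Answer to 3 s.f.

True thickness t = w · sin(dip) = 91.7 × sin 38°
t = 91.7 × 0.6157 = 56.456 m

56.5 m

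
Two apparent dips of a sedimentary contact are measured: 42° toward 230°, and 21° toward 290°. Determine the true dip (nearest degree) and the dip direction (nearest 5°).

true dip 42°, dip direction 225°

Each apparent-dip line lies in the plane. As unit vectors (x east, y north, z up), v₁ plunges 42°→230° and v₂ plunges 21°→290°.
The plane normal is n = v₁ × v₂ ∝ (-0.385, -0.383, 0.601).
tan δ = √(n_x²+n_y²)/n_z = 0.543/0.601, so δ = 42.1°.
Dip direction = azimuth of (n_x, n_y) = atan2(-0.385, -0.383) = 225°.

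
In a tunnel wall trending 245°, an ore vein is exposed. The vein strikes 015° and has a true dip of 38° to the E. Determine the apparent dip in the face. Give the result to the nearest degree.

31°

The strike is 015° and the section trends 245°; the acute angle between them is β = 50°.
tan α = tan 38° × sin 50° = 0.7813 × 0.7660 = 0.5985
apparent dip = arctan 0.5985 = 30.90°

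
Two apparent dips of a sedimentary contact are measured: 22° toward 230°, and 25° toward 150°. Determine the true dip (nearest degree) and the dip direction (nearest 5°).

Represent each trace as a vector plunging at its apparent dip toward its trend (east-north-up frame): v₁ = (-0.710, -0.596, -0.375), v₂ = (0.453, -0.785, -0.423).
The plane normal is n = v₁ × v₂ ∝ (-0.042, -0.470, 0.828).
Dip δ = arctan(|n_h|/n_z) = arctan(0.472/0.828) = 29.7°.
Dip direction = atan2(-0.042, -0.470) = 185° (azimuth of n's horizontal projection).

true dip 30°, dip direction 185°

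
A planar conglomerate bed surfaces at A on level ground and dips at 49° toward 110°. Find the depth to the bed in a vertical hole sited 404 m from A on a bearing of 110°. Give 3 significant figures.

465 m

The hole is directly down-dip from the outcrop, so the down-dip offset is 404 m.
Depth = down-dip offset × tan(dip) = 404.00 × tan 49° = 404.00 × 1.1504
Depth = 464.75 m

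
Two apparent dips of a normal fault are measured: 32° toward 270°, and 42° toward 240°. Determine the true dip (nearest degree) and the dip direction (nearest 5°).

true dip 44°, dip direction 220°

Represent each trace as a vector plunging at its apparent dip toward its trend (east-north-up frame): v₁ = (-0.848, -0.000, -0.530), v₂ = (-0.644, -0.372, -0.669).
Cross product v₁ × v₂ gives the pole to the plane: n ∝ (-0.197, -0.226, 0.315).
tan δ = √(n_x²+n_y²)/n_z = 0.300/0.315, so δ = 43.6°.
Dip direction = atan2(-0.197, -0.226) = 221° (azimuth of n's horizontal projection).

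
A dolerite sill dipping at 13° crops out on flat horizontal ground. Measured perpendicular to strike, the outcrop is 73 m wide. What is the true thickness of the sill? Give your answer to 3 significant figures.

16.4 m

True thickness t = w · sin(dip) = 73 × sin 13°
t = 73 × 0.2250 = 16.421 m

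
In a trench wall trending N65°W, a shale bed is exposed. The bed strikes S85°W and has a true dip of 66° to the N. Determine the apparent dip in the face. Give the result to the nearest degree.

48°

The section lies 30° from the strike.
tan(apparent dip) = tan 66° · sin 30° = 1.1230
α = arctan(1.1230) = 48.32°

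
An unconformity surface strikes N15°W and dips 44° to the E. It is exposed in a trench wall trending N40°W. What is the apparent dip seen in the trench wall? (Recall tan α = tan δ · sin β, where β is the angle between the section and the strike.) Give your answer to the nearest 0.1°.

The strike is N15°W and the section trends N40°W; the acute angle between them is β = 25°.
tan(apparent dip) = tan 44° · sin 25° = 0.4081
α = arctan(0.4081) = 22.20°

22.2°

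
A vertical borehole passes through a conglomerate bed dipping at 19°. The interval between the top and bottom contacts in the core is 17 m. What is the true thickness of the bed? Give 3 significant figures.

16.1 m

True thickness t = h · cos(dip) = 17 × cos 19°
t = 17 × 0.9455 = 16.074 m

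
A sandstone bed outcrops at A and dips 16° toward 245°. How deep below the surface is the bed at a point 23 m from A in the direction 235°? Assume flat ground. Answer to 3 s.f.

The hole lies 10° from the dip direction, so the down-dip offset is 23 × cos 10° = 22.65 m.
Depth = down-dip offset × tan(dip) = 22.65 × tan 16° = 22.65 × 0.2867
Depth = 6.49 m

6.49 m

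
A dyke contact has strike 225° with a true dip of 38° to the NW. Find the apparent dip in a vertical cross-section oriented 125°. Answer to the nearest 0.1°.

The section lies 80° from the strike.
tan(apparent dip) = tan 38° · sin 80° = 0.7694
α = arctan(0.7694) = 37.58°

37.6°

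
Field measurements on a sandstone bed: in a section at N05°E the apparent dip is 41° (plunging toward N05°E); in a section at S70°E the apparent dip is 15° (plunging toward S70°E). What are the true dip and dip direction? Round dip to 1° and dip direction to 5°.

Represent each trace as a vector plunging at its apparent dip toward its trend (east-north-up frame): v₁ = (0.066, 0.752, -0.656), v₂ = (0.908, -0.330, -0.259).
Cross product v₁ × v₂ gives the pole to the plane: n ∝ (0.411, 0.578, 0.704).
Dip δ = arctan(|n_h|/n_z) = arctan(0.710/0.704) = 45.2°.
Dip direction = atan2(0.411, 0.578) = 35° (azimuth of n's horizontal projection).

true dip 45°, dip direction 035°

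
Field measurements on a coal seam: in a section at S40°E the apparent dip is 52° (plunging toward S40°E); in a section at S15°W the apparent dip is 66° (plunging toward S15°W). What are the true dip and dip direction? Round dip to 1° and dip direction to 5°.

true dip 66°, dip direction 195°

Each apparent-dip line lies in the plane. As unit vectors (x east, y north, z up), v₁ plunges 52°→S40°E and v₂ plunges 66°→S15°W.
Cross product v₁ × v₂ gives the pole to the plane: n ∝ (-0.121, -0.444, 0.205).
True dip = arccos(n_z / |n|) = arccos(0.4067) = 66.0°.
The horizontal component of n points toward azimuth atan2(n_x, n_y) = 195°, the dip direction.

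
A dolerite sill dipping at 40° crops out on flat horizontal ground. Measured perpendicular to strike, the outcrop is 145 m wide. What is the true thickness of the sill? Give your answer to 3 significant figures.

True thickness t = w · sin(dip) = 145 × sin 40°
t = 145 × 0.6428 = 93.204 m

93.2 m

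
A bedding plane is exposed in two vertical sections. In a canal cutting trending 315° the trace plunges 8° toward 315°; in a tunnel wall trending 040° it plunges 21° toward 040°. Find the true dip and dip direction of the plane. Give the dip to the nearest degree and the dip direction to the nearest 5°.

true dip 22°, dip direction 025°

Represent each trace as a vector plunging at its apparent dip toward its trend (east-north-up frame): v₁ = (-0.700, 0.700, -0.139), v₂ = (0.600, 0.715, -0.358).
n = v₁ × v₂ = (0.151, 0.334, 0.921) (taken with n_z > 0).
Dip δ = arctan(|n_h|/n_z) = arctan(0.367/0.921) = 21.7°.
Dip direction = atan2(0.151, 0.334) = 24° (azimuth of n's horizontal projection).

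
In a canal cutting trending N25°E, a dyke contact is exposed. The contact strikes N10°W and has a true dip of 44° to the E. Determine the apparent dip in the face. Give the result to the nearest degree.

The strike is N10°W and the section trends N25°E; the acute angle between them is β = 35°.
tan α = tan 44° × sin 35° = 0.9657 × 0.5736 = 0.5539
apparent dip = arctan 0.5539 = 28.98°

29°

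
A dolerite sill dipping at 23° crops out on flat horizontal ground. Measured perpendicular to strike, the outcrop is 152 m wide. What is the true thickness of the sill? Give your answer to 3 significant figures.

59.4 m

True thickness t = w · sin(dip) = 152 × sin 23°
t = 152 × 0.3907 = 59.391 m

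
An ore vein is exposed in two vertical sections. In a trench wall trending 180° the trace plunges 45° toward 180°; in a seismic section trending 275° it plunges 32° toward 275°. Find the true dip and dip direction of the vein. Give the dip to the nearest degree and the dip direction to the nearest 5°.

The two traces are lines in the plane: v₁ = (sin 180°·cos 45°, cos 180°·cos 45°, −sin 45°), v₂ = (sin 275°·cos 32°, cos 275°·cos 32°, −sin 32°).
Cross product v₁ × v₂ gives the pole to the plane: n ∝ (-0.427, -0.597, 0.597).
tan δ = √(n_x²+n_y²)/n_z = 0.734/0.597, so δ = 50.9°.
Dip direction = atan2(-0.427, -0.597) = 216° (azimuth of n's horizontal projection).

true dip 51°, dip direction 215°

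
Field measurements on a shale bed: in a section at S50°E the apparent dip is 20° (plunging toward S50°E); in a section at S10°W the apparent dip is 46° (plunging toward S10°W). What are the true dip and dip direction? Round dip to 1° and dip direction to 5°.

true dip 46°, dip direction 200°

Represent each trace as a vector plunging at its apparent dip toward its trend (east-north-up frame): v₁ = (0.720, -0.604, -0.342), v₂ = (-0.121, -0.684, -0.719).
Cross product v₁ × v₂ gives the pole to the plane: n ∝ (-0.201, -0.559, 0.565).
Dip δ = arctan(|n_h|/n_z) = arctan(0.594/0.565) = 46.4°.
Dip direction = azimuth of (n_x, n_y) = atan2(-0.201, -0.559) = 200°.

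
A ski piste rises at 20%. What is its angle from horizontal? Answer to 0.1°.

tan θ = 20/100 = 0.2000
θ = arctan(0.2000) = 11.31°

11.3°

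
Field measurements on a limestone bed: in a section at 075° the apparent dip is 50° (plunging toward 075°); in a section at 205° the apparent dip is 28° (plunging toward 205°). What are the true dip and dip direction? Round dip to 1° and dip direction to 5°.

Each apparent-dip line lies in the plane. As unit vectors (x east, y north, z up), v₁ plunges 50°→075° and v₂ plunges 28°→205°.
Cross product v₁ × v₂ gives the pole to the plane: n ∝ (0.691, -0.577, 0.435).
tan δ = √(n_x²+n_y²)/n_z = 0.901/0.435, so δ = 64.2°.
Dip direction = atan2(0.691, -0.577) = 130° (azimuth of n's horizontal projection).

true dip 64°, dip direction 130°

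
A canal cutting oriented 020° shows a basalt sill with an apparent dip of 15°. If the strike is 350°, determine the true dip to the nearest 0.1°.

β = acute angle between strike 350° and section 020° = 30°.
tan δ = tan α / sin β = tan 15° / sin 30° = 0.2679 / 0.5000 = 0.5359
true dip = arctan 0.5359 = 28.19°

28.2°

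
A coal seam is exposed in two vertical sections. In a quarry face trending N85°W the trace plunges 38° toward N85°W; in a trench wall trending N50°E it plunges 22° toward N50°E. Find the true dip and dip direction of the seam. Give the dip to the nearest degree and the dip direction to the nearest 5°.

The two traces are lines in the plane: v₁ = (sin 275°·cos 38°, cos 275°·cos 38°, −sin 38°), v₂ = (sin 50°·cos 22°, cos 50°·cos 22°, −sin 22°).
The plane normal is n = v₁ × v₂ ∝ (-0.341, 0.731, 0.517).
True dip = arccos(n_z / |n|) = arccos(0.5392) = 57.4°.
Dip direction = azimuth of (n_x, n_y) = atan2(-0.341, 0.731) = 335°.

true dip 57°, dip direction 335°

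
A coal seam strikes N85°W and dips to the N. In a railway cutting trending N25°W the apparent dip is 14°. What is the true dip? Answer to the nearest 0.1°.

16.1°

The section is 60° from the strike.
tan δ = tan α / sin β = tan 14° / sin 60° = 0.2493 / 0.8660 = 0.2879
true dip = arctan 0.2879 = 16.06°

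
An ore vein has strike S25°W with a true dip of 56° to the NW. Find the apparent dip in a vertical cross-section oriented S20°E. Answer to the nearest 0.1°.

The section lies 45° from the strike.
tan α = tan 56° × sin 45° = 1.4826 × 0.7071 = 1.0483
α = arctan(1.0483) = 46.35°

46.4°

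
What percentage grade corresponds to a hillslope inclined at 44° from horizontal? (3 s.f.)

96.6%

grade % = 100 × tan 44° = 100 × 0.9657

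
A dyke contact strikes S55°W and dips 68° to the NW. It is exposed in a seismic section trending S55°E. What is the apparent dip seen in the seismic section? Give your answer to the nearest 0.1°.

66.7°

The strike is S55°W and the section trends S55°E; the acute angle between them is β = 70°.
tan(apparent dip) = tan 68° · sin 70° = 2.3258
α = arctan(2.3258) = 66.73°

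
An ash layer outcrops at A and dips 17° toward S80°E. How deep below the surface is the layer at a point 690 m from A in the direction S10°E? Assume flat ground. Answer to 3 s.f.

The hole lies 70° from the dip direction, so the down-dip offset is 690 × cos 70° = 235.99 m.
Depth = down-dip offset × tan(dip) = 235.99 × tan 17° = 235.99 × 0.3057
Depth = 72.15 m

72.2 m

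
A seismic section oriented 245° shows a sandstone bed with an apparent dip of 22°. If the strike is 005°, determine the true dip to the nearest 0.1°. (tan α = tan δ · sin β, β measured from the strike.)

25.0°

The section is 60° from the strike.
tan(true dip) = tan 22° / sin 60° = 0.4665
true dip = arctan 0.4665 = 25.01°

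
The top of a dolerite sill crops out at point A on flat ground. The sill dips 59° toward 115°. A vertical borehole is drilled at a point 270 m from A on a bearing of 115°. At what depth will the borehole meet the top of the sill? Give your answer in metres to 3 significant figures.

The hole is directly down-dip from the outcrop, so the down-dip offset is 270 m.
Depth = down-dip offset × tan(dip) = 270.00 × tan 59° = 270.00 × 1.6643
Depth = 449.36 m

449 m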